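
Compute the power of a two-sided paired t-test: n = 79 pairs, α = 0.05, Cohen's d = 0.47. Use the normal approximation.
Power ≈ 0.99

Power calculation (paired t-test, normal approximation):
z_β = d · √n - z_{α/2}
z_β = 0.47 · √79 - 1.960
z_β = 0.47 · 8.888 - 1.960
z_β = 2.217

Power = Φ(z_β) = Φ(2.217) ≈ 0.987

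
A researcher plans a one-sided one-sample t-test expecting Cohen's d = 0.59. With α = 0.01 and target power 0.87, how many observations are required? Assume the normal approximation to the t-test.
n = 35

Sample size formula (one-sample t-test, normal approximation):
n = ((z_α + z_β) / d)²

z_α = 2.326 (for α = 0.01, one-sided)
z_β = 1.126 (for power = 0.87)
d = 0.59

n = ((2.326 + 1.126) / 0.59)²
n = (5.851)²
n ≈ 34.23
Round up to the next whole number: n = 35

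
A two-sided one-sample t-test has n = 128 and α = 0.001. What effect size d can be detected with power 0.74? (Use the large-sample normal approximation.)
d ≈ 0.35

Minimum detectable effect (one-sample t-test, normal approximation):
d = (z_{α/2} + z_β) / √n
d = (3.291 + 0.643) / √128
d = 3.934 / 11.314
d ≈ 0.35

By Cohen's convention (0.2 small / 0.5 medium / 0.8 large): small effect.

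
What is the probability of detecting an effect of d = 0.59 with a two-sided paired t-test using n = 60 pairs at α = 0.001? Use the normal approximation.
Power ≈ 0.90

Power calculation (paired t-test, normal approximation):
z_β = d · √n - z_{α/2}
z_β = 0.59 · √60 - 3.291
z_β = 0.59 · 7.746 - 3.291
z_β = 1.280

Power = Φ(z_β) = Φ(1.280) ≈ 0.900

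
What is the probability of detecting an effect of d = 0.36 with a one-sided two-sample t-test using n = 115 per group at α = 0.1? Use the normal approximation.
Power ≈ 0.93

Power calculation (two-sample t-test, normal approximation):
z_β = d · √(n/2) - z_α
z_β = 0.36 · √(115/2) - 1.282
z_β = 0.36 · 7.583 - 1.282
z_β = 1.448

Power = Φ(z_β) = Φ(1.448) ≈ 0.926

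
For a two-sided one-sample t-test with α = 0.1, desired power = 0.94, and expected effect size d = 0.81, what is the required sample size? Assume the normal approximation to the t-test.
n = 16

Sample size formula (one-sample t-test, normal approximation):
n = ((z_{α/2} + z_β) / d)²

z_{α/2} = 1.645 (for α = 0.1, two-sided)
z_β = 1.555 (for power = 0.94)
d = 0.81

n = ((1.645 + 1.555) / 0.81)²
n = (3.951)²
n ≈ 15.61
Round up to the next whole number: n = 16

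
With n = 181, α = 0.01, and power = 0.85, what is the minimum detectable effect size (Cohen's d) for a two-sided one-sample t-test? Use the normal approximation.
d ≈ 0.27

Minimum detectable effect (one-sample t-test, normal approximation):
d = (z_{α/2} + z_β) / √n
d = (2.576 + 1.036) / √181
d = 3.612 / 13.454
d ≈ 0.27

By Cohen's convention (0.2 small / 0.5 medium / 0.8 large): small effect.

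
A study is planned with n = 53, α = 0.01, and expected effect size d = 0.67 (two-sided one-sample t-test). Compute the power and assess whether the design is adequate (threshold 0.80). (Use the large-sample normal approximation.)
Power ≈ 0.99; the study is adequately powered (power ≥ 0.80)

Power calculation (one-sample t-test, normal approximation):
z_β = d · √n - z_{α/2}
z_β = 0.67 · √53 - 2.576
z_β = 0.67 · 7.280 - 2.576
z_β = 2.302

Power = Φ(z_β) = Φ(2.302) ≈ 0.989

Effect size d = 0.67 is medium by Cohen's convention (0.2/0.5/0.8).

Threshold: power ≥ 0.80 is conventionally adequate.
Power ≈ 0.99 → the study is adequately powered (power ≥ 0.80).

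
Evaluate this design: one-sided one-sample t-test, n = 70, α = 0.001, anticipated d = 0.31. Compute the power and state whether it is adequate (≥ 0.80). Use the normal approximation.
Power ≈ 0.31; the study is underpowered (power < 0.80)

Power calculation (one-sample t-test, normal approximation):
z_β = d · √n - z_α
z_β = 0.31 · √70 - 3.090
z_β = 0.31 · 8.367 - 3.090
z_β = -0.497

Power = Φ(z_β) = Φ(-0.497) ≈ 0.310

Effect size d = 0.31 is small by Cohen's convention (0.2/0.5/0.8).

Threshold: power ≥ 0.80 is conventionally adequate.
Power ≈ 0.31 → the study is underpowered (power < 0.80).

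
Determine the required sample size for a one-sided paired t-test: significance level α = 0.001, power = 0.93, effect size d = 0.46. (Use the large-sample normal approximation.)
n = 99 pairs

Sample size formula (paired t-test, normal approximation):
n = ((z_α + z_β) / d)²

z_α = 3.090 (for α = 0.001, one-sided)
z_β = 1.476 (for power = 0.93)
d = 0.46

n = ((3.090 + 1.476) / 0.46)²
n = (9.926)²
n ≈ 98.53
Round up to the next whole number: n = 99 pairs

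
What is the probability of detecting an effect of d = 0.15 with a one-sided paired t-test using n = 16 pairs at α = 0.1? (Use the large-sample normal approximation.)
Power ≈ 0.25

Power calculation (paired t-test, normal approximation):
z_β = d · √n - z_α
z_β = 0.15 · √16 - 1.282
z_β = 0.15 · 4.000 - 1.282
z_β = -0.682

Power = Φ(z_β) = Φ(-0.682) ≈ 0.248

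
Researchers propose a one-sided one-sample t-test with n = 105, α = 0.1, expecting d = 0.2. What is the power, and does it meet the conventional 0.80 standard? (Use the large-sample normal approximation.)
Power ≈ 0.78; the study is underpowered (power < 0.80)

Power calculation (one-sample t-test, normal approximation):
z_β = d · √n - z_α
z_β = 0.2 · √105 - 1.282
z_β = 0.2 · 10.247 - 1.282
z_β = 0.768

Power = Φ(z_β) = Φ(0.768) ≈ 0.779

Effect size d = 0.2 is small by Cohen's convention (0.2/0.5/0.8).

Threshold: power ≥ 0.80 is conventionally adequate.
Power ≈ 0.78 → the study is underpowered (power < 0.80).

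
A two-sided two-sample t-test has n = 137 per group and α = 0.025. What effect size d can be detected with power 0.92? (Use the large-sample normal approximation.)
d ≈ 0.44

Minimum detectable effect (two-sample t-test, normal approximation):
d = (z_{α/2} + z_β) / √(n/2)
d = (2.241 + 1.405) / √(137/2)
d = 3.646 / 8.276
d ≈ 0.44

By Cohen's convention (0.2 small / 0.5 medium / 0.8 large): small effect.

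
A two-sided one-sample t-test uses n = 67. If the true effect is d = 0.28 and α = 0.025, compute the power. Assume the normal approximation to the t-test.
Power ≈ 0.52

Power calculation (one-sample t-test, normal approximation):
z_β = d · √n - z_{α/2}
z_β = 0.28 · √67 - 2.241
z_β = 0.28 · 8.185 - 2.241
z_β = 0.050

Power = Φ(z_β) = Φ(0.050) ≈ 0.520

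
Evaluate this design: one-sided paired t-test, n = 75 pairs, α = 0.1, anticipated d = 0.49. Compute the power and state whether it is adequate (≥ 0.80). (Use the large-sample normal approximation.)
Power ≈ 1.00; the study is adequately powered (power ≥ 0.80)

Power calculation (paired t-test, normal approximation):
z_β = d · √n - z_α
z_β = 0.49 · √75 - 1.282
z_β = 0.49 · 8.660 - 1.282
z_β = 2.962

Power = Φ(z_β) = Φ(2.962) ≈ 0.998

Effect size d = 0.49 is small by Cohen's convention (0.2/0.5/0.8).

Threshold: power ≥ 0.80 is conventionally adequate.
Power ≈ 1.00 → the study is adequately powered (power ≥ 0.80).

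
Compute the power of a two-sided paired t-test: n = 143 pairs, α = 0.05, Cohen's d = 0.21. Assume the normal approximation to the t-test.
Power ≈ 0.71

Power calculation (paired t-test, normal approximation):
z_β = d · √n - z_{α/2}
z_β = 0.21 · √143 - 1.960
z_β = 0.21 · 11.958 - 1.960
z_β = 0.551

Power = Φ(z_β) = Φ(0.551) ≈ 0.709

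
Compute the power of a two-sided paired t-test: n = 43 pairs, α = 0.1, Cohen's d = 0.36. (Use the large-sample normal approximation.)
Power ≈ 0.76

Power calculation (paired t-test, normal approximation):
z_β = d · √n - z_{α/2}
z_β = 0.36 · √43 - 1.645
z_β = 0.36 · 6.557 - 1.645
z_β = 0.716

Power = Φ(z_β) = Φ(0.716) ≈ 0.763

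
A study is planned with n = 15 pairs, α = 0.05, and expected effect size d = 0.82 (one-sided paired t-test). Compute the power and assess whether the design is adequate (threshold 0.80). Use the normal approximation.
Power ≈ 0.94; the study is adequately powered (power ≥ 0.80)

Power calculation (paired t-test, normal approximation):
z_β = d · √n - z_α
z_β = 0.82 · √15 - 1.645
z_β = 0.82 · 3.873 - 1.645
z_β = 1.531

Power = Φ(z_β) = Φ(1.531) ≈ 0.937

Effect size d = 0.82 is large by Cohen's convention (0.2/0.5/0.8).

Threshold: power ≥ 0.80 is conventionally adequate.
Power ≈ 0.94 → the study is adequately powered (power ≥ 0.80).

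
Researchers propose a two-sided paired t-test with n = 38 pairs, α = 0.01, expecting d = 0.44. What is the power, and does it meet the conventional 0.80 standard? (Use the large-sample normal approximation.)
Power ≈ 0.55; the study is underpowered (power < 0.80)

Power calculation (paired t-test, normal approximation):
z_β = d · √n - z_{α/2}
z_β = 0.44 · √38 - 2.576
z_β = 0.44 · 6.164 - 2.576
z_β = 0.137

Power = Φ(z_β) = Φ(0.137) ≈ 0.554

Effect size d = 0.44 is small by Cohen's convention (0.2/0.5/0.8).

Threshold: power ≥ 0.80 is conventionally adequate.
Power ≈ 0.55 → the study is underpowered (power < 0.80).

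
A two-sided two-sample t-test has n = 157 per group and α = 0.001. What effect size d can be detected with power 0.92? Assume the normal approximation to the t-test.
d ≈ 0.53

Minimum detectable effect (two-sample t-test, normal approximation):
d = (z_{α/2} + z_β) / √(n/2)
d = (3.291 + 1.405) / √(157/2)
d = 4.696 / 8.860
d ≈ 0.53

By Cohen's convention (0.2 small / 0.5 medium / 0.8 large): medium effect.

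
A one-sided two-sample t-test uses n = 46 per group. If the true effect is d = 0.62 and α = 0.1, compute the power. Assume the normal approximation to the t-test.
Power ≈ 0.95

Power calculation (two-sample t-test, normal approximation):
z_β = d · √(n/2) - z_α
z_β = 0.62 · √(46/2) - 1.282
z_β = 0.62 · 4.796 - 1.282
z_β = 1.692

Power = Φ(z_β) = Φ(1.692) ≈ 0.955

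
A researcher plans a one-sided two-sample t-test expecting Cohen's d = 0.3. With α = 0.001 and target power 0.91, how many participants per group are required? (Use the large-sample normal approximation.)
n = 437 per group

Sample size formula (two-sample t-test, normal approximation):
n = 2 · ((z_α + z_β) / d)²

z_α = 3.090 (for α = 0.001, one-sided)
z_β = 1.341 (for power = 0.91)
d = 0.3

n = 2 · ((3.090 + 1.341) / 0.3)²
n = 2 · (14.770)²
n ≈ 436.31
Round up to the next whole number: n = 437 per group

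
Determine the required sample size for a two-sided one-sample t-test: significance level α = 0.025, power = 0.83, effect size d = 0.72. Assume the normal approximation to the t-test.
n = 20

Sample size formula (one-sample t-test, normal approximation):
n = ((z_{α/2} + z_β) / d)²

z_{α/2} = 2.241 (for α = 0.025, two-sided)
z_β = 0.954 (for power = 0.83)
d = 0.72

n = ((2.241 + 0.954) / 0.72)²
n = (4.438)²
n ≈ 19.70
Round up to the next whole number: n = 20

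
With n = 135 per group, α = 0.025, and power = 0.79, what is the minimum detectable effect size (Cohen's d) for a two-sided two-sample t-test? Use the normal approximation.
d ≈ 0.37

Minimum detectable effect (two-sample t-test, normal approximation):
d = (z_{α/2} + z_β) / √(n/2)
d = (2.241 + 0.806) / √(135/2)
d = 3.048 / 8.216
d ≈ 0.37

By Cohen's convention (0.2 small / 0.5 medium / 0.8 large): small effect.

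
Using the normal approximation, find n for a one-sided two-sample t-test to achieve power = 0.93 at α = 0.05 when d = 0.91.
n = 24 per group

Sample size formula (two-sample t-test, normal approximation):
n = 2 · ((z_α + z_β) / d)²

z_α = 1.645 (for α = 0.05, one-sided)
z_β = 1.476 (for power = 0.93)
d = 0.91

n = 2 · ((1.645 + 1.476) / 0.91)²
n = 2 · (3.430)²
n ≈ 23.53
Round up to the next whole number: n = 24 per group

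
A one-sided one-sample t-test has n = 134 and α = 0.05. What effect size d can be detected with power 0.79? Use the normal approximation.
d ≈ 0.21

Minimum detectable effect (one-sample t-test, normal approximation):
d = (z_α + z_β) / √n
d = (1.645 + 0.806) / √134
d = 2.451 / 11.576
d ≈ 0.21

By Cohen's convention (0.2 small / 0.5 medium / 0.8 large): small effect.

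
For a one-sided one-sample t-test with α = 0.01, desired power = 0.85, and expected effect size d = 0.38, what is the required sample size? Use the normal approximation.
n = 79

Sample size formula (one-sample t-test, normal approximation):
n = ((z_α + z_β) / d)²

z_α = 2.326 (for α = 0.01, one-sided)
z_β = 1.036 (for power = 0.85)
d = 0.38

n = ((2.326 + 1.036) / 0.38)²
n = (8.847)²
n ≈ 78.27
Round up to the next whole number: n = 79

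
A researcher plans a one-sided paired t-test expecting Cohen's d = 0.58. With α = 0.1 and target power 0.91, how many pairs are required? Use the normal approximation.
n = 21 pairs

Sample size formula (paired t-test, normal approximation):
n = ((z_α + z_β) / d)²

z_α = 1.282 (for α = 0.1, one-sided)
z_β = 1.341 (for power = 0.91)
d = 0.58

n = ((1.282 + 1.341) / 0.58)²
n = (4.522)²
n ≈ 20.45
Round up to the next whole number: n = 21 pairs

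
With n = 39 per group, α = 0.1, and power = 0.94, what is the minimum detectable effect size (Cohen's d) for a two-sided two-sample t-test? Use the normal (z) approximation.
d ≈ 0.72

Minimum detectable effect (two-sample t-test, normal approximation):
d = (z_{α/2} + z_β) / √(n/2)
d = (1.645 + 1.555) / √(39/2)
d = 3.200 / 4.416
d ≈ 0.72

By Cohen's convention (0.2 small / 0.5 medium / 0.8 large): medium effect.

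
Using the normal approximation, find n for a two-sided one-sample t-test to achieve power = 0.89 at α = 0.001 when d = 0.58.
n = 61

Sample size formula (one-sample t-test, normal approximation):
n = ((z_{α/2} + z_β) / d)²

z_{α/2} = 3.291 (for α = 0.001, two-sided)
z_β = 1.227 (for power = 0.89)
d = 0.58

n = ((3.291 + 1.227) / 0.58)²
n = (7.790)²
n ≈ 60.68
Round up to the next whole number: n = 61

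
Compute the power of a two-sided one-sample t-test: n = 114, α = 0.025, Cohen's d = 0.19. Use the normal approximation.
Power ≈ 0.42

Power calculation (one-sample t-test, normal approximation):
z_β = d · √n - z_{α/2}
z_β = 0.19 · √114 - 2.241
z_β = 0.19 · 10.677 - 2.241
z_β = -0.213

Power = Φ(z_β) = Φ(-0.213) ≈ 0.416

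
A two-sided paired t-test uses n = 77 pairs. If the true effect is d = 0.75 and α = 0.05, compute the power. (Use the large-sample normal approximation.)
Power ≈ 1.00

Power calculation (paired t-test, normal approximation):
z_β = d · √n - z_{α/2}
z_β = 0.75 · √77 - 1.960
z_β = 0.75 · 8.775 - 1.960
z_β = 4.621

Power = Φ(z_β) = Φ(4.621) ≈ 1.000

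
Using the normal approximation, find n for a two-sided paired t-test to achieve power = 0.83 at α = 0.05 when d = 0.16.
n = 332 pairs

Sample size formula (paired t-test, normal approximation):
n = ((z_{α/2} + z_β) / d)²

z_{α/2} = 1.960 (for α = 0.05, two-sided)
z_β = 0.954 (for power = 0.83)
d = 0.16

n = ((1.960 + 0.954) / 0.16)²
n = (18.213)²
n ≈ 331.71
Round up to the next whole number: n = 332 pairs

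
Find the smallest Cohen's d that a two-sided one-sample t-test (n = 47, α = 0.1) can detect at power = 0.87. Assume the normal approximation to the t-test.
d ≈ 0.40

Minimum detectable effect (one-sample t-test, normal approximation):
d = (z_{α/2} + z_β) / √n
d = (1.645 + 1.126) / √47
d = 2.771 / 6.856
d ≈ 0.40

By Cohen's convention (0.2 small / 0.5 medium / 0.8 large): small effect.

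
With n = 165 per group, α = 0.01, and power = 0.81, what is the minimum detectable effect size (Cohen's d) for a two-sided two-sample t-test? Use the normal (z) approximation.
d ≈ 0.38

Minimum detectable effect (two-sample t-test, normal approximation):
d = (z_{α/2} + z_β) / √(n/2)
d = (2.576 + 0.878) / √(165/2)
d = 3.454 / 9.083
d ≈ 0.38

By Cohen's convention (0.2 small / 0.5 medium / 0.8 large): small effect.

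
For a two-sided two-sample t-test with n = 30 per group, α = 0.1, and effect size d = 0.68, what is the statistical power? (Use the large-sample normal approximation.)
Power ≈ 0.84

Power calculation (two-sample t-test, normal approximation):
z_β = d · √(n/2) - z_{α/2}
z_β = 0.68 · √(30/2) - 1.645
z_β = 0.68 · 3.873 - 1.645
z_β = 0.989

Power = Φ(z_β) = Φ(0.989) ≈ 0.839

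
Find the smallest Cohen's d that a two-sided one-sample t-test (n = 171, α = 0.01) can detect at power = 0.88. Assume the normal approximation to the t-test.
d ≈ 0.29

Minimum detectable effect (one-sample t-test, normal approximation):
d = (z_{α/2} + z_β) / √n
d = (2.576 + 1.175) / √171
d = 3.751 / 13.077
d ≈ 0.29

By Cohen's convention (0.2 small / 0.5 medium / 0.8 large): small effect.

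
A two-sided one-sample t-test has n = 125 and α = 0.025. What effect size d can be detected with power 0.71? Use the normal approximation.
d ≈ 0.25

Minimum detectable effect (one-sample t-test, normal approximation):
d = (z_{α/2} + z_β) / √n
d = (2.241 + 0.553) / √125
d = 2.795 / 11.180
d ≈ 0.25

By Cohen's convention (0.2 small / 0.5 medium / 0.8 large): small effect.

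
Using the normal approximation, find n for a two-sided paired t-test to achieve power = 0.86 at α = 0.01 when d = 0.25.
n = 214 pairs

Sample size formula (paired t-test, normal approximation):
n = ((z_{α/2} + z_β) / d)²

z_{α/2} = 2.576 (for α = 0.01, two-sided)
z_β = 1.080 (for power = 0.86)
d = 0.25

n = ((2.576 + 1.080) / 0.25)²
n = (14.624)²
n ≈ 213.86
Round up to the next whole number: n = 214 pairs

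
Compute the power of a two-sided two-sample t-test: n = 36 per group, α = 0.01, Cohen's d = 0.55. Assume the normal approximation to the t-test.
Power ≈ 0.40

Power calculation (two-sample t-test, normal approximation):
z_β = d · √(n/2) - z_{α/2}
z_β = 0.55 · √(36/2) - 2.576
z_β = 0.55 · 4.243 - 2.576
z_β = -0.242

Power = Φ(z_β) = Φ(-0.242) ≈ 0.404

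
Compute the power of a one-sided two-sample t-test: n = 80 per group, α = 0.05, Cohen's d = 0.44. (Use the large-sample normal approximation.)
Power ≈ 0.87

Power calculation (two-sample t-test, normal approximation):
z_β = d · √(n/2) - z_α
z_β = 0.44 · √(80/2) - 1.645
z_β = 0.44 · 6.325 - 1.645
z_β = 1.138

Power = Φ(z_β) = Φ(1.138) ≈ 0.872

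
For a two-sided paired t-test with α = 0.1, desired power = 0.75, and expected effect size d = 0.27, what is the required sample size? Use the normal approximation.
n = 74 pairs

Sample size formula (paired t-test, normal approximation):
n = ((z_{α/2} + z_β) / d)²

z_{α/2} = 1.645 (for α = 0.1, two-sided)
z_β = 0.674 (for power = 0.75)
d = 0.27

n = ((1.645 + 0.674) / 0.27)²
n = (8.589)²
n ≈ 73.77
Round up to the next whole number: n = 74 pairs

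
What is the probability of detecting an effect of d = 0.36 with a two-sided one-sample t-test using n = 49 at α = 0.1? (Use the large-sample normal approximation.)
Power ≈ 0.81

Power calculation (one-sample t-test, normal approximation):
z_β = d · √n - z_{α/2}
z_β = 0.36 · √49 - 1.645
z_β = 0.36 · 7.000 - 1.645
z_β = 0.875

Power = Φ(z_β) = Φ(0.875) ≈ 0.809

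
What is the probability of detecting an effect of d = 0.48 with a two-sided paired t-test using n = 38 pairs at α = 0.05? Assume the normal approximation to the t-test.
Power ≈ 0.84

Power calculation (paired t-test, normal approximation):
z_β = d · √n - z_{α/2}
z_β = 0.48 · √38 - 1.960
z_β = 0.48 · 6.164 - 1.960
z_β = 0.999

Power = Φ(z_β) = Φ(0.999) ≈ 0.841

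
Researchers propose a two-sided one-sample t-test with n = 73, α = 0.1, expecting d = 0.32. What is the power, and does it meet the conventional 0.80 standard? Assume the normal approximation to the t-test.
Power ≈ 0.86; the study is adequately powered (power ≥ 0.80)

Power calculation (one-sample t-test, normal approximation):
z_β = d · √n - z_{α/2}
z_β = 0.32 · √73 - 1.645
z_β = 0.32 · 8.544 - 1.645
z_β = 1.089

Power = Φ(z_β) = Φ(1.089) ≈ 0.862

Effect size d = 0.32 is small by Cohen's convention (0.2/0.5/0.8).

Threshold: power ≥ 0.80 is conventionally adequate.
Power ≈ 0.86 → the study is adequately powered (power ≥ 0.80).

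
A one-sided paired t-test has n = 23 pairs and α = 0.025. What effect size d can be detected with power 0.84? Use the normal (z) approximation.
d ≈ 0.62

Minimum detectable effect (paired t-test, normal approximation):
d = (z_α + z_β) / √n
d = (1.960 + 0.994) / √23
d = 2.954 / 4.796
d ≈ 0.62

By Cohen's convention (0.2 small / 0.5 medium / 0.8 large): medium effect.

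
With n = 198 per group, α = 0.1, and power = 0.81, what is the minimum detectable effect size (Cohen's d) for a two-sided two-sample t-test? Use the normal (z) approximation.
d ≈ 0.25

Minimum detectable effect (two-sample t-test, normal approximation):
d = (z_{α/2} + z_β) / √(n/2)
d = (1.645 + 0.878) / √(198/2)
d = 2.523 / 9.950
d ≈ 0.25

By Cohen's convention (0.2 small / 0.5 medium / 0.8 large): small effect.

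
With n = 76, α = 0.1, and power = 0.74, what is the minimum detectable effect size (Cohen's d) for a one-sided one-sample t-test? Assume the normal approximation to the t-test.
d ≈ 0.22

Minimum detectable effect (one-sample t-test, normal approximation):
d = (z_α + z_β) / √n
d = (1.282 + 0.643) / √76
d = 1.925 / 8.718
d ≈ 0.22

By Cohen's convention (0.2 small / 0.5 medium / 0.8 large): small effect.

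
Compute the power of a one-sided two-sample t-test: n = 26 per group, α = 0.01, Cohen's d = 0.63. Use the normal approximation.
Power ≈ 0.48

Power calculation (two-sample t-test, normal approximation):
z_β = d · √(n/2) - z_α
z_β = 0.63 · √(26/2) - 2.326
z_β = 0.63 · 3.606 - 2.326
z_β = -0.055

Power = Φ(z_β) = Φ(-0.055) ≈ 0.478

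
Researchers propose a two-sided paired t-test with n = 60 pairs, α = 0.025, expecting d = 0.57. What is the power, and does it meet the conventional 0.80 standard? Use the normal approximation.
Power ≈ 0.99; the study is adequately powered (power ≥ 0.80)

Power calculation (paired t-test, normal approximation):
z_β = d · √n - z_{α/2}
z_β = 0.57 · √60 - 2.241
z_β = 0.57 · 7.746 - 2.241
z_β = 2.174

Power = Φ(z_β) = Φ(2.174) ≈ 0.985

Effect size d = 0.57 is medium by Cohen's convention (0.2/0.5/0.8).

Threshold: power ≥ 0.80 is conventionally adequate.
Power ≈ 0.99 → the study is adequately powered (power ≥ 0.80).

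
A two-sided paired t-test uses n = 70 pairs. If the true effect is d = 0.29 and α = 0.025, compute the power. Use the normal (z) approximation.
Power ≈ 0.57

Power calculation (paired t-test, normal approximation):
z_β = d · √n - z_{α/2}
z_β = 0.29 · √70 - 2.241
z_β = 0.29 · 8.367 - 2.241
z_β = 0.185

Power = Φ(z_β) = Φ(0.185) ≈ 0.573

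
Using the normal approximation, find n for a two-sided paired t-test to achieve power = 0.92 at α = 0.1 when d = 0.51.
n = 36 pairs

Sample size formula (paired t-test, normal approximation):
n = ((z_{α/2} + z_β) / d)²

z_{α/2} = 1.645 (for α = 0.1, two-sided)
z_β = 1.405 (for power = 0.92)
d = 0.51

n = ((1.645 + 1.405) / 0.51)²
n = (5.980)²
n ≈ 35.76
Round up to the next whole number: n = 36 pairs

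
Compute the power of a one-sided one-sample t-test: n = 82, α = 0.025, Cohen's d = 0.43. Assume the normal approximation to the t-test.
Power ≈ 0.97

Power calculation (one-sample t-test, normal approximation):
z_β = d · √n - z_α
z_β = 0.43 · √82 - 1.960
z_β = 0.43 · 9.055 - 1.960
z_β = 1.934

Power = Φ(z_β) = Φ(1.934) ≈ 0.973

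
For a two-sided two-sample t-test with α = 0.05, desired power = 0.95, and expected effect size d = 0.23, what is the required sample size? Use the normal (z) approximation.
n = 492 per group

Sample size formula (two-sample t-test, normal approximation):
n = 2 · ((z_{α/2} + z_β) / d)²

z_{α/2} = 1.960 (for α = 0.05, two-sided)
z_β = 1.645 (for power = 0.95)
d = 0.23

n = 2 · ((1.960 + 1.645) / 0.23)²
n = 2 · (15.674)²
n ≈ 491.35
Round up to the next whole number: n = 492 per group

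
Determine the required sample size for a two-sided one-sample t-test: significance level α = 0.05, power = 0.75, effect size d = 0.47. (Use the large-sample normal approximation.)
n = 32

Sample size formula (one-sample t-test, normal approximation):
n = ((z_{α/2} + z_β) / d)²

z_{α/2} = 1.960 (for α = 0.05, two-sided)
z_β = 0.674 (for power = 0.75)
d = 0.47

n = ((1.960 + 0.674) / 0.47)²
n = (5.604)²
n ≈ 31.40
Round up to the next whole number: n = 32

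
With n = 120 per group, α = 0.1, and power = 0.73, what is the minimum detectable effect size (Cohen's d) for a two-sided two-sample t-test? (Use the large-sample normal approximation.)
d ≈ 0.29

Minimum detectable effect (two-sample t-test, normal approximation):
d = (z_{α/2} + z_β) / √(n/2)
d = (1.645 + 0.613) / √(120/2)
d = 2.258 / 7.746
d ≈ 0.29

By Cohen's convention (0.2 small / 0.5 medium / 0.8 large): small effect.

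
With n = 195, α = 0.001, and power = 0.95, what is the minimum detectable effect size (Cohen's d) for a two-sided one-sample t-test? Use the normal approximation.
d ≈ 0.35

Minimum detectable effect (one-sample t-test, normal approximation):
d = (z_{α/2} + z_β) / √n
d = (3.291 + 1.645) / √195
d = 4.935 / 13.964
d ≈ 0.35

By Cohen's convention (0.2 small / 0.5 medium / 0.8 large): small effect.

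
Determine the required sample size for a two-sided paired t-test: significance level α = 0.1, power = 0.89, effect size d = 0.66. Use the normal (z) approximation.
n = 19 pairs

Sample size formula (paired t-test, normal approximation):
n = ((z_{α/2} + z_β) / d)²

z_{α/2} = 1.645 (for α = 0.1, two-sided)
z_β = 1.227 (for power = 0.89)
d = 0.66

n = ((1.645 + 1.227) / 0.66)²
n = (4.352)²
n ≈ 18.94
Round up to the next whole number: n = 19 pairs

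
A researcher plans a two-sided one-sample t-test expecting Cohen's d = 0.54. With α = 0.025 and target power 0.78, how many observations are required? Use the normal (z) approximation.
n = 32

Sample size formula (one-sample t-test, normal approximation):
n = ((z_{α/2} + z_β) / d)²

z_{α/2} = 2.241 (for α = 0.025, two-sided)
z_β = 0.772 (for power = 0.78)
d = 0.54

n = ((2.241 + 0.772) / 0.54)²
n = (5.580)²
n ≈ 31.14
Round up to the next whole number: n = 32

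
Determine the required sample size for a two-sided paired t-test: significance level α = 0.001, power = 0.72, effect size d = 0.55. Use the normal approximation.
n = 50 pairs

Sample size formula (paired t-test, normal approximation):
n = ((z_{α/2} + z_β) / d)²

z_{α/2} = 3.291 (for α = 0.001, two-sided)
z_β = 0.583 (for power = 0.72)
d = 0.55

n = ((3.291 + 0.583) / 0.55)²
n = (7.044)²
n ≈ 49.62
Round up to the next whole number: n = 50 pairs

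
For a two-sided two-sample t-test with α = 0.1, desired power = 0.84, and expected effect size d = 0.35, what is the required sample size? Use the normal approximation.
n = 114 per group

Sample size formula (two-sample t-test, normal approximation):
n = 2 · ((z_{α/2} + z_β) / d)²

z_{α/2} = 1.645 (for α = 0.1, two-sided)
z_β = 0.994 (for power = 0.84)
d = 0.35

n = 2 · ((1.645 + 0.994) / 0.35)²
n = 2 · (7.540)²
n ≈ 113.70
Round up to the next whole number: n = 114 per group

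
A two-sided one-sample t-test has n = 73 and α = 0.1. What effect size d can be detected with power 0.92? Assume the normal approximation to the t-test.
d ≈ 0.36

Minimum detectable effect (one-sample t-test, normal approximation):
d = (z_{α/2} + z_β) / √n
d = (1.645 + 1.405) / √73
d = 3.050 / 8.544
d ≈ 0.36

By Cohen's convention (0.2 small / 0.5 medium / 0.8 large): small effect.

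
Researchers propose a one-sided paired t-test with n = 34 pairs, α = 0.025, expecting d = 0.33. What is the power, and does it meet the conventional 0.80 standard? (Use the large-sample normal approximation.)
Power ≈ 0.49; the study is underpowered (power < 0.80)

Power calculation (paired t-test, normal approximation):
z_β = d · √n - z_α
z_β = 0.33 · √34 - 1.960
z_β = 0.33 · 5.831 - 1.960
z_β = -0.036

Power = Φ(z_β) = Φ(-0.036) ≈ 0.486

Effect size d = 0.33 is small by Cohen's convention (0.2/0.5/0.8).

Threshold: power ≥ 0.80 is conventionally adequate.
Power ≈ 0.49 → the study is underpowered (power < 0.80).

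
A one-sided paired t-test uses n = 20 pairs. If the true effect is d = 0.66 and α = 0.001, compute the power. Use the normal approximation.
Power ≈ 0.44

Power calculation (paired t-test, normal approximation):
z_β = d · √n - z_α
z_β = 0.66 · √20 - 3.090
z_β = 0.66 · 4.472 - 3.090
z_β = -0.139

Power = Φ(z_β) = Φ(-0.139) ≈ 0.445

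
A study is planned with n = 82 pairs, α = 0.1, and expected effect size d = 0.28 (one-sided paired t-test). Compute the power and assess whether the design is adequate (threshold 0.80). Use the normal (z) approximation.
Power ≈ 0.90; the study is adequately powered (power ≥ 0.80)

Power calculation (paired t-test, normal approximation):
z_β = d · √n - z_α
z_β = 0.28 · √82 - 1.282
z_β = 0.28 · 9.055 - 1.282
z_β = 1.254

Power = Φ(z_β) = Φ(1.254) ≈ 0.895

Effect size d = 0.28 is small by Cohen's convention (0.2/0.5/0.8).

Threshold: power ≥ 0.80 is conventionally adequate.
Power ≈ 0.90 → the study is adequately powered (power ≥ 0.80).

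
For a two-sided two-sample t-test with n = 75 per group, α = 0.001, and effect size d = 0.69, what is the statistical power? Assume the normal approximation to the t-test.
Power ≈ 0.83

Power calculation (two-sample t-test, normal approximation):
z_β = d · √(n/2) - z_{α/2}
z_β = 0.69 · √(75/2) - 3.291
z_β = 0.69 · 6.124 - 3.291
z_β = 0.935

Power = Φ(z_β) = Φ(0.935) ≈ 0.825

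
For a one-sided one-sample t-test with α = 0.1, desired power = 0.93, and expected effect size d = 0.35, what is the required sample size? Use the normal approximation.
n = 63

Sample size formula (one-sample t-test, normal approximation):
n = ((z_α + z_β) / d)²

z_α = 1.282 (for α = 0.1, one-sided)
z_β = 1.476 (for power = 0.93)
d = 0.35

n = ((1.282 + 1.476) / 0.35)²
n = (7.880)²
n ≈ 62.09
Round up to the next whole number: n = 63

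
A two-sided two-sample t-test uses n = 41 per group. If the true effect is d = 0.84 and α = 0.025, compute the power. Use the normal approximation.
Power ≈ 0.94

Power calculation (two-sample t-test, normal approximation):
z_β = d · √(n/2) - z_{α/2}
z_β = 0.84 · √(41/2) - 2.241
z_β = 0.84 · 4.528 - 2.241
z_β = 1.562

Power = Φ(z_β) = Φ(1.562) ≈ 0.941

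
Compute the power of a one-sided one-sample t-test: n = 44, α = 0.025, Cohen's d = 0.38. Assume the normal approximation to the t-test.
Power ≈ 0.71

Power calculation (one-sample t-test, normal approximation):
z_β = d · √n - z_α
z_β = 0.38 · √44 - 1.960
z_β = 0.38 · 6.633 - 1.960
z_β = 0.561

Power = Φ(z_β) = Φ(0.561) ≈ 0.712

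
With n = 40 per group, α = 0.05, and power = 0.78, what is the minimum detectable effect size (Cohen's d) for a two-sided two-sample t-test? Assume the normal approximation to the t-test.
d ≈ 0.61

Minimum detectable effect (two-sample t-test, normal approximation):
d = (z_{α/2} + z_β) / √(n/2)
d = (1.960 + 0.772) / √(40/2)
d = 2.732 / 4.472
d ≈ 0.61

By Cohen's convention (0.2 small / 0.5 medium / 0.8 large): medium effect.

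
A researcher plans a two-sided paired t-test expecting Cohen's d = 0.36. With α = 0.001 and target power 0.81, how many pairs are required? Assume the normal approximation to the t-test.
n = 135 pairs

Sample size formula (paired t-test, normal approximation):
n = ((z_{α/2} + z_β) / d)²

z_{α/2} = 3.291 (for α = 0.001, two-sided)
z_β = 0.878 (for power = 0.81)
d = 0.36

n = ((3.291 + 0.878) / 0.36)²
n = (11.581)²
n ≈ 134.12
Round up to the next whole number: n = 135 pairs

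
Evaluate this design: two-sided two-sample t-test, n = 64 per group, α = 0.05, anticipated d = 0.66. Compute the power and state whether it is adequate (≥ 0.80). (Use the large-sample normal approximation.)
Power ≈ 0.96; the study is adequately powered (power ≥ 0.80)

Power calculation (two-sample t-test, normal approximation):
z_β = d · √(n/2) - z_{α/2}
z_β = 0.66 · √(64/2) - 1.960
z_β = 0.66 · 5.657 - 1.960
z_β = 1.774

Power = Φ(z_β) = Φ(1.774) ≈ 0.962

Effect size d = 0.66 is medium by Cohen's convention (0.2/0.5/0.8).

Threshold: power ≥ 0.80 is conventionally adequate.
Power ≈ 0.96 → the study is adequately powered (power ≥ 0.80).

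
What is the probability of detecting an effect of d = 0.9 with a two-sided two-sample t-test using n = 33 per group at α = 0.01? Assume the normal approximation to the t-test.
Power ≈ 0.86

Power calculation (two-sample t-test, normal approximation):
z_β = d · √(n/2) - z_{α/2}
z_β = 0.9 · √(33/2) - 2.576
z_β = 0.9 · 4.062 - 2.576
z_β = 1.080

Power = Φ(z_β) = Φ(1.080) ≈ 0.860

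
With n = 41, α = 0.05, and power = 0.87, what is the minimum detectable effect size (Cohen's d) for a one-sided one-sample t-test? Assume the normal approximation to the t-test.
d ≈ 0.43

Minimum detectable effect (one-sample t-test, normal approximation):
d = (z_α + z_β) / √n
d = (1.645 + 1.126) / √41
d = 2.771 / 6.403
d ≈ 0.43

By Cohen's convention (0.2 small / 0.5 medium / 0.8 large): small effect.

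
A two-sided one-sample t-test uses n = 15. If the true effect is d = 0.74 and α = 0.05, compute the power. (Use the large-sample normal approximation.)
Power ≈ 0.82

Power calculation (one-sample t-test, normal approximation):
z_β = d · √n - z_{α/2}
z_β = 0.74 · √15 - 1.960
z_β = 0.74 · 3.873 - 1.960
z_β = 0.906

Power = Φ(z_β) = Φ(0.906) ≈ 0.818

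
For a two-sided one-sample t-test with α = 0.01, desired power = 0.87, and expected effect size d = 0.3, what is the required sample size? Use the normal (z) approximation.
n = 153

Sample size formula (one-sample t-test, normal approximation):
n = ((z_{α/2} + z_β) / d)²

z_{α/2} = 2.576 (for α = 0.01, two-sided)
z_β = 1.126 (for power = 0.87)
d = 0.3

n = ((2.576 + 1.126) / 0.3)²
n = (12.340)²
n ≈ 152.28
Round up to the next whole number: n = 153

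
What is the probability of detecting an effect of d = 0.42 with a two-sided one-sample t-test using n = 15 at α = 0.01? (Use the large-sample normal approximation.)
Power ≈ 0.17

Power calculation (one-sample t-test, normal approximation):
z_β = d · √n - z_{α/2}
z_β = 0.42 · √15 - 2.576
z_β = 0.42 · 3.873 - 2.576
z_β = -0.949

Power = Φ(z_β) = Φ(-0.949) ≈ 0.171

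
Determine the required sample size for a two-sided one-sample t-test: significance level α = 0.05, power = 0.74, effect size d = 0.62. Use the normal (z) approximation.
n = 18

Sample size formula (one-sample t-test, normal approximation):
n = ((z_{α/2} + z_β) / d)²

z_{α/2} = 1.960 (for α = 0.05, two-sided)
z_β = 0.643 (for power = 0.74)
d = 0.62

n = ((1.960 + 0.643) / 0.62)²
n = (4.198)²
n ≈ 17.62
Round up to the next whole number: n = 18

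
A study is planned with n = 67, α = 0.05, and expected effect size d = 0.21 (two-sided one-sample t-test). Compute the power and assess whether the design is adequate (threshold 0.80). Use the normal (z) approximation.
Power ≈ 0.40; the study is underpowered (power < 0.80)

Power calculation (one-sample t-test, normal approximation):
z_β = d · √n - z_{α/2}
z_β = 0.21 · √67 - 1.960
z_β = 0.21 · 8.185 - 1.960
z_β = -0.241

Power = Φ(z_β) = Φ(-0.241) ≈ 0.405

Effect size d = 0.21 is small by Cohen's convention (0.2/0.5/0.8).

Threshold: power ≥ 0.80 is conventionally adequate.
Power ≈ 0.40 → the study is underpowered (power < 0.80).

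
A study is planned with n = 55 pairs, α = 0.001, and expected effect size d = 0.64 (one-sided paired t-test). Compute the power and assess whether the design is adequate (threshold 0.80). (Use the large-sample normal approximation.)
Power ≈ 0.95; the study is adequately powered (power ≥ 0.80)

Power calculation (paired t-test, normal approximation):
z_β = d · √n - z_α
z_β = 0.64 · √55 - 3.090
z_β = 0.64 · 7.416 - 3.090
z_β = 1.656

Power = Φ(z_β) = Φ(1.656) ≈ 0.951

Effect size d = 0.64 is medium by Cohen's convention (0.2/0.5/0.8).

Threshold: power ≥ 0.80 is conventionally adequate.
Power ≈ 0.95 → the study is adequately powered (power ≥ 0.80).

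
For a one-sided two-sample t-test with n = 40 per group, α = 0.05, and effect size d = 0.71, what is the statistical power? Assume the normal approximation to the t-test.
Power ≈ 0.94

Power calculation (two-sample t-test, normal approximation):
z_β = d · √(n/2) - z_α
z_β = 0.71 · √(40/2) - 1.645
z_β = 0.71 · 4.472 - 1.645
z_β = 1.530

Power = Φ(z_β) = Φ(1.530) ≈ 0.937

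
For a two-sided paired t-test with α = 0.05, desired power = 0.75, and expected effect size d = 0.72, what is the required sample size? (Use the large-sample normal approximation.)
n = 14 pairs

Sample size formula (paired t-test, normal approximation):
n = ((z_{α/2} + z_β) / d)²

z_{α/2} = 1.960 (for α = 0.05, two-sided)
z_β = 0.674 (for power = 0.75)
d = 0.72

n = ((1.960 + 0.674) / 0.72)²
n = (3.658)²
n ≈ 13.38
Round up to the next whole number: n = 14 pairs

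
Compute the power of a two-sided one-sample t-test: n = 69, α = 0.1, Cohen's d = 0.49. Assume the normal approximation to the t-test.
Power ≈ 0.99

Power calculation (one-sample t-test, normal approximation):
z_β = d · √n - z_{α/2}
z_β = 0.49 · √69 - 1.645
z_β = 0.49 · 8.307 - 1.645
z_β = 2.425

Power = Φ(z_β) = Φ(2.425) ≈ 0.992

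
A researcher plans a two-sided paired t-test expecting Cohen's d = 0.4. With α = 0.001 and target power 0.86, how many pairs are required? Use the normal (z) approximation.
n = 120 pairs

Sample size formula (paired t-test, normal approximation):
n = ((z_{α/2} + z_β) / d)²

z_{α/2} = 3.291 (for α = 0.001, two-sided)
z_β = 1.080 (for power = 0.86)
d = 0.4

n = ((3.291 + 1.080) / 0.4)²
n = (10.928)²
n ≈ 119.42
Round up to the next whole number: n = 120 pairs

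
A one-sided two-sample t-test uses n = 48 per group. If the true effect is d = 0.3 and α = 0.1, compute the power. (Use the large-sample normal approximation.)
Power ≈ 0.57

Power calculation (two-sample t-test, normal approximation):
z_β = d · √(n/2) - z_α
z_β = 0.3 · √(48/2) - 1.282
z_β = 0.3 · 4.899 - 1.282
z_β = 0.188

Power = Φ(z_β) = Φ(0.188) ≈ 0.575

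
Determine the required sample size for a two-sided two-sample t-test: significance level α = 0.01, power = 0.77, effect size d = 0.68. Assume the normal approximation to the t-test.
n = 48 per group

Sample size formula (two-sample t-test, normal approximation):
n = 2 · ((z_{α/2} + z_β) / d)²

z_{α/2} = 2.576 (for α = 0.01, two-sided)
z_β = 0.739 (for power = 0.77)
d = 0.68

n = 2 · ((2.576 + 0.739) / 0.68)²
n = 2 · (4.875)²
n ≈ 47.53
Round up to the next whole number: n = 48 per group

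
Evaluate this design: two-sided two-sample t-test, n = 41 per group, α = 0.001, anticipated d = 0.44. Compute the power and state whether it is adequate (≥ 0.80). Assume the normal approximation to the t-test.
Power ≈ 0.10; the study is underpowered (power < 0.80)

Power calculation (two-sample t-test, normal approximation):
z_β = d · √(n/2) - z_{α/2}
z_β = 0.44 · √(41/2) - 3.291
z_β = 0.44 · 4.528 - 3.291
z_β = -1.298

Power = Φ(z_β) = Φ(-1.298) ≈ 0.097

Effect size d = 0.44 is small by Cohen's convention (0.2/0.5/0.8).

Threshold: power ≥ 0.80 is conventionally adequate.
Power ≈ 0.10 → the study is underpowered (power < 0.80).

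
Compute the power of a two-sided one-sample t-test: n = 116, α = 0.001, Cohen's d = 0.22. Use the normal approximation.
Power ≈ 0.18

Power calculation (one-sample t-test, normal approximation):
z_β = d · √n - z_{α/2}
z_β = 0.22 · √116 - 3.291
z_β = 0.22 · 10.770 - 3.291
z_β = -0.921

Power = Φ(z_β) = Φ(-0.921) ≈ 0.179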